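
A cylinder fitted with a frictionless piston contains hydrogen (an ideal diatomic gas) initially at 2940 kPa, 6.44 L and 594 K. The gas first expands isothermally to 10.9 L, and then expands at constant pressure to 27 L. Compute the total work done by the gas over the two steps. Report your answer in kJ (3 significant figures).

Step 1 (isothermal): W = P₁V₁ ln(V₂/V₁) = (18934) ln(10.9/6.44) = 9964 J.
After step 1: P = 1737 kPa, V = 10.9 L, T = 594 K.
Step 2 (isobaric): W = PΔV = (1737 kPa)(27 − 10.9 L) = 27966 J.
W_total = 9964 + 27966 = 37930 J.

W_total ≈ 37.9 kJ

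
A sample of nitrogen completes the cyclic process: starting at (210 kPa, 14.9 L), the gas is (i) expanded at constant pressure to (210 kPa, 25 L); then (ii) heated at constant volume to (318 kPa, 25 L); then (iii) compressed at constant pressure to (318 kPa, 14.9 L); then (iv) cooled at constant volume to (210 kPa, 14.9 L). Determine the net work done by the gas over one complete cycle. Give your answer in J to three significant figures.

W_net ≈ -1090 J

Constant-volume legs do no work.
W(i) = (210)(25 − 14.9) = 2121 J; W(iii) = (318)(14.9 − 25) = -3212 J.
W_net = 2121 − 3212 = -1091 J (the counter-clockwise enclosed area).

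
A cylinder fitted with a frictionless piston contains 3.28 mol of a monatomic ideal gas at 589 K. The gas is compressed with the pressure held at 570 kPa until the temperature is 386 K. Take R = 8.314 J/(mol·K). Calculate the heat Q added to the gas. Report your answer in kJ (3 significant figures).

Q ≈ -13.8 kJ

Isobaric: W = nRΔT = (3.28)(8.314)(-203) = -5536 J.
ΔU = nCᵥΔT with Cᵥ = 3R/2: ΔU = (3.28)(12.47)(-203) = -8304 J.
Q = ΔU + W = -8304 − 5536 = -13839 J.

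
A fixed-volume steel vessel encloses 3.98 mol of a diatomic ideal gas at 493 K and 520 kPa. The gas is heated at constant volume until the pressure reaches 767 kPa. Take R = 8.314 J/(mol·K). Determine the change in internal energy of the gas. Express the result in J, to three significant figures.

Constant volume ⇒ W = 0, so Q = ΔU = nCᵥΔT with Cᵥ = 5R/2 = 20.79 J/(mol·K).
At constant V, T₂/T₁ = P₂/P₁ ⇒ ΔT = T₁(P₂/P₁ − 1) = 493·(767/520 − 1) = 234.2 K.
ΔU = (3.98)(20.79)(234.2) = 19372 J.

ΔU ≈ 19400 J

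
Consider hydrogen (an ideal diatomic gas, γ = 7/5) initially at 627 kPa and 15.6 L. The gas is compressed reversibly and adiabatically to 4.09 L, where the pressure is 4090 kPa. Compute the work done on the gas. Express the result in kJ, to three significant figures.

Adiabatic: W = (P₁V₁ − P₂V₂)/(γ − 1) with γ = 7/5.
P₁V₁ = 9781 J, P₂V₂ = 16728 J.
W = (9781 − 16728) / 0.4 = -17367 J.
Work on gas = −W_by = 17367 J.

W ≈ 17.4 kJ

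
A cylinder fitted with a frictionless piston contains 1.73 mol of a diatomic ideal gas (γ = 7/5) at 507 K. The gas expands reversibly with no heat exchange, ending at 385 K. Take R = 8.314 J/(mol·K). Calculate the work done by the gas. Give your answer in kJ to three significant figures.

Adiabatic ⇒ Q = 0, so W_by = −ΔU = nCᵥ(T₁ − T₂).
Cᵥ = 5R/2 = 20.79 J/(mol·K).
W = (1.73)(20.79)(507 − 385) = 4387 J.

W ≈ 4.39 kJ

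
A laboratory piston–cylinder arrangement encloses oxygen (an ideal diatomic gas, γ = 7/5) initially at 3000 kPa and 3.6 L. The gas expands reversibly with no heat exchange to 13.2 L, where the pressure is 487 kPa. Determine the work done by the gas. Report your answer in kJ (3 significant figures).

Adiabatic: W = (P₁V₁ − P₂V₂)/(γ − 1) with γ = 7/5.
P₁V₁ = 10800 J, P₂V₂ = 6428 J.
W = (10800 − 6428) / 0.4 = 10929 J.

W ≈ 10.9 kJ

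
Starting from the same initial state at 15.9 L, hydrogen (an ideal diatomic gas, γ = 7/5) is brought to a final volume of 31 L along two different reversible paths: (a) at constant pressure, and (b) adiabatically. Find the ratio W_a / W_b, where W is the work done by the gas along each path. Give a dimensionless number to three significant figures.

W_a / W_b ≈ 1.62

Path (a) isobaric: W = P₁(V₂ − V₁) → W_a/(P₁V₁) = 0.9497.
Path (b) adiabatic: W = P₁V₁(1 − (V₁/V₂)^(γ−1))/(γ−1) → W_b/(P₁V₁) = 0.5859.
W_a / W_b = 0.9497 / 0.5859 = 1.621.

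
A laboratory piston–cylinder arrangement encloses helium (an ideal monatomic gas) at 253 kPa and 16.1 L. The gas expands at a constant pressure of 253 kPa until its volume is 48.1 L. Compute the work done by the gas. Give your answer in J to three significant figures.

Isobaric: W = P ΔV.
W = (253 kPa)(48.1 − 16.1 L) = (253)(32) = 8096 J.

W ≈ 8100 J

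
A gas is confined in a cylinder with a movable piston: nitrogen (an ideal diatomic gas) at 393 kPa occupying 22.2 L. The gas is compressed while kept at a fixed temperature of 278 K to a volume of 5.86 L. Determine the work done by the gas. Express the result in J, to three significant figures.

Isothermal: W = nRT ln(V₂/V₁) = P₁V₁ ln(V₂/V₁).
P₁V₁ = (393 kPa)(22.2 L) = 8725 J.
W = 8725 × ln(5.86/22.2) = 8725 × -1.332
W_by_gas = -11621 J.

W ≈ -11600 J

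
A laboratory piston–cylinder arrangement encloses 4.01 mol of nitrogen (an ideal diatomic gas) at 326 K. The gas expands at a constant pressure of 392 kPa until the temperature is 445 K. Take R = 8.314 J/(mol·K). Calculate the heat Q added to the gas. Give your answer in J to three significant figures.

Q ≈ 13900 J

Isobaric: W = nRΔT = (4.01)(8.314)(119) = 3967 J.
ΔU = nCᵥΔT with Cᵥ = 5R/2: ΔU = (4.01)(20.79)(119) = 9918 J.
Q = ΔU + W = 9918 + 3967 = 13886 J.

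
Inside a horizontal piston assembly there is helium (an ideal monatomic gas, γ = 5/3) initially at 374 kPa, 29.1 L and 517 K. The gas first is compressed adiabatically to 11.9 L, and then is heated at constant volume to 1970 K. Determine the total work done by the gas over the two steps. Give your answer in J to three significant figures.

W_total ≈ -13300 J

Step 1 (adiabatic): W = (P₁V₁ − P₂V₂)/(γ−1) = (10883 − 19754)/0.667 = -13306 J.
Step 2 (isochoric): W = 0 (constant volume).
W_total = -13306 + 0 = -13306 J.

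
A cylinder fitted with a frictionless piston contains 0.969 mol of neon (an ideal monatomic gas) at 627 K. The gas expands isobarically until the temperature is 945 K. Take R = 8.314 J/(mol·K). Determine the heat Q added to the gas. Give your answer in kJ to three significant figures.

Q ≈ 6.40 kJ

Isobaric: W = nRΔT = (0.969)(8.314)(318) = 2562 J.
ΔU = nCᵥΔT with Cᵥ = 3R/2: ΔU = (0.969)(12.47)(318) = 3843 J.
Q = ΔU + W = 3843 + 2562 = 6405 J.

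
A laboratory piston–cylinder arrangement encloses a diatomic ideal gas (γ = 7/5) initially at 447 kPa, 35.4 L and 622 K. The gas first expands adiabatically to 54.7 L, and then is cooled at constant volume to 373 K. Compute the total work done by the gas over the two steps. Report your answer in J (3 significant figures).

W_total ≈ 6320 J

Step 1 (adiabatic): W = (P₁V₁ − P₂V₂)/(γ−1) = (15824 − 13296)/0.4 = 6320 J.
Step 2 (isochoric): W = 0 (constant volume).
W_total = 6320 + 0 = 6320 J.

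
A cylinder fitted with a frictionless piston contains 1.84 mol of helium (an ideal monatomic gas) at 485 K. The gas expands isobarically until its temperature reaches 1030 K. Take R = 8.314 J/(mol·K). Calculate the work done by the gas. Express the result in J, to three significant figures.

W ≈ 8340 J

Isobaric: W = P ΔV = nR ΔT.
W = (1.84)(8.314)(1030 − 485) = 8337 J.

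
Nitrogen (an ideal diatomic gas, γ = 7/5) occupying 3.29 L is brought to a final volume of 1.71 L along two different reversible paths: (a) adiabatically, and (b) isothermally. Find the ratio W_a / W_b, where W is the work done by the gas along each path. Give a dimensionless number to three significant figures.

Path (a) adiabatic: W = P₁V₁(1 − (V₁/V₂)^(γ−1))/(γ−1) → W_a/(P₁V₁) = -0.748.
Path (b) isothermal: W = P₁V₁ ln(V₂/V₁) → W_b/(P₁V₁) = -0.6544.
W_a / W_b = -0.748 / -0.6544 = 1.143.

W_a / W_b ≈ 1.14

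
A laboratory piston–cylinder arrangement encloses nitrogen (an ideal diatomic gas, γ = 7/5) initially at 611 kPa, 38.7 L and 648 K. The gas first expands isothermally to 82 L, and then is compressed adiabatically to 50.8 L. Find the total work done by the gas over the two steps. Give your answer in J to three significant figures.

W_total ≈ 5280 J

Step 1 (isothermal): W = P₁V₁ ln(V₂/V₁) = (23646) ln(82/38.7) = 17755 J.
After step 1: P = 288.4 kPa, V = 82 L, T = 648 K.
Step 2 (adiabatic): W = (P₁V₁ − P₂V₂)/(γ−1) = (23646 − 28637)/0.4 = -12479 J.
W_total = 17755 − 12479 = 5276 J.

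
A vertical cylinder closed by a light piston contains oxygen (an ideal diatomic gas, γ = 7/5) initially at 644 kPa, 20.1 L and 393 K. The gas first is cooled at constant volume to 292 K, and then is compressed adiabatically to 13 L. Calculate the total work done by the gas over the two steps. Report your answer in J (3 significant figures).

Step 1 (isochoric): W = 0 (constant volume).
After step 1: P = 478.5 kPa (V unchanged).
Step 2 (adiabatic): W = (P₁V₁ − P₂V₂)/(γ−1) = (9618 − 11449)/0.4 = -4579 J.
W_total = 0 − 4579 = -4579 J.

W_total ≈ -4580 J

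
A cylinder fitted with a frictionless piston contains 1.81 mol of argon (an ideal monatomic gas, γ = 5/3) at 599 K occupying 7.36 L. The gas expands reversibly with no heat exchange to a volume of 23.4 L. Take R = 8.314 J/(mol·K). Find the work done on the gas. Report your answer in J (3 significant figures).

W ≈ -7270 J

Adiabatic: TV^(γ−1) = const with γ = 5/3.
T₂ = T₁ (V₁/V₂)^(γ−1) = 599 × (7.36/23.4)^0.667 = 599 × 0.4625 = 277 K.
W_by = nCᵥ(T₁ − T₂) = (1.81)(12.47)(599 − 277) = 7268 J.
Work on gas = −W_by = -7268 J.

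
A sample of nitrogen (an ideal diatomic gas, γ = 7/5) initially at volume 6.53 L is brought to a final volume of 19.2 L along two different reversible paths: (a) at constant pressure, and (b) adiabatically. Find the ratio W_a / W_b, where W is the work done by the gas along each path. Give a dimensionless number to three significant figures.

W_a / W_b ≈ 2.21

Path (a) isobaric: W = P₁(V₂ − V₁) → W_a/(P₁V₁) = 1.94.
Path (b) adiabatic: W = P₁V₁(1 − (V₁/V₂)^(γ−1))/(γ−1) → W_b/(P₁V₁) = 0.876.
W_a / W_b = 1.94 / 0.876 = 2.215.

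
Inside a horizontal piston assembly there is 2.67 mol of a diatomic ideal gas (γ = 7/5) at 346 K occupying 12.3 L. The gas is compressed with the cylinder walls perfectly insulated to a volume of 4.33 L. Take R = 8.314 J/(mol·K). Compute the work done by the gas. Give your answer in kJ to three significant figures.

W ≈ -9.95 kJ

Adiabatic: TV^(γ−1) = const with γ = 7/5.
T₂ = T₁ (V₁/V₂)^(γ−1) = 346 × (12.3/4.33)^0.4 = 346 × 1.518 = 525.3 K.
W_by = nCᵥ(T₁ − T₂) = (2.67)(20.79)(346 − 525.3) = -9953 J.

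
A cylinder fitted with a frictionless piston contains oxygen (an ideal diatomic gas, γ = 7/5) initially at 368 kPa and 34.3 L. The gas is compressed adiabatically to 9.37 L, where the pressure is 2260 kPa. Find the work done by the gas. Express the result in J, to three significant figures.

W ≈ -21400 J

Adiabatic: W = (P₁V₁ − P₂V₂)/(γ − 1) with γ = 7/5.
P₁V₁ = 12622 J, P₂V₂ = 21176 J.
W = (12622 − 21176) / 0.4 = -21384 J.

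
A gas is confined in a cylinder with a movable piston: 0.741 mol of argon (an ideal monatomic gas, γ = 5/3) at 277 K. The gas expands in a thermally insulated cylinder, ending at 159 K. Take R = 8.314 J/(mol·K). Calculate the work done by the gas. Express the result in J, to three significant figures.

Adiabatic ⇒ Q = 0, so W_by = −ΔU = nCᵥ(T₁ − T₂).
Cᵥ = 3R/2 = 12.47 J/(mol·K).
W = (0.741)(12.47)(277 − 159) = 1090 J.

W ≈ 1090 J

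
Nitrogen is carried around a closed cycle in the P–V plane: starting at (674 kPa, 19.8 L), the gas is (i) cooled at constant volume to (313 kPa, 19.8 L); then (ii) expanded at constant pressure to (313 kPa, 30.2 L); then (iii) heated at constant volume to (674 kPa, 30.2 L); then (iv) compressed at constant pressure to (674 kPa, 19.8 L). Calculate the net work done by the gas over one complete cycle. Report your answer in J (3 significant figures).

W_net ≈ -3750 J

Constant-volume legs do no work.
W(ii) = (313)(30.2 − 19.8) = 3255 J; W(iv) = (674)(19.8 − 30.2) = -7010 J.
W_net = 3255 − 7010 = -3754 J (the counter-clockwise enclosed area).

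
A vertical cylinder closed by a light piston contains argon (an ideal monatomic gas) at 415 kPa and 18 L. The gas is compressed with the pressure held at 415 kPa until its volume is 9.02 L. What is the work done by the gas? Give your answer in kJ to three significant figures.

W ≈ -3.73 kJ

Isobaric: W = P ΔV.
W = (415 kPa)(9.02 − 18 L) = (415)(-8.98) = -3727 J.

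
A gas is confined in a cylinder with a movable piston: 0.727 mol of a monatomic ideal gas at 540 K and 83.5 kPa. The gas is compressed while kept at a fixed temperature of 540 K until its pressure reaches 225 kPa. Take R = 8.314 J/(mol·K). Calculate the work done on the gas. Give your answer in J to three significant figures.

Isothermal process: W = nRT ln(V₂/V₁) = nRT ln(P₁/P₂).
W = (0.727)(8.314)(540) × ln(83.5/225)
  = 3264 × ln(0.3711) = 3264 × -0.9913
W_by_gas = -3235 J; work on gas = −W_by = 3235 J.

W ≈ 3240 J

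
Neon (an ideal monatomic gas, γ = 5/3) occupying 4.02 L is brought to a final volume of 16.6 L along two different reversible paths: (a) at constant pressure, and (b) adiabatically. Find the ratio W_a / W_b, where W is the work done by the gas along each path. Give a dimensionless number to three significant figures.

Path (a) isobaric: W = P₁(V₂ − V₁) → W_a/(P₁V₁) = 3.129.
Path (b) adiabatic: W = P₁V₁(1 − (V₁/V₂)^(γ−1))/(γ−1) → W_b/(P₁V₁) = 0.9172.
W_a / W_b = 3.129 / 0.9172 = 3.412.

W_a / W_b ≈ 3.41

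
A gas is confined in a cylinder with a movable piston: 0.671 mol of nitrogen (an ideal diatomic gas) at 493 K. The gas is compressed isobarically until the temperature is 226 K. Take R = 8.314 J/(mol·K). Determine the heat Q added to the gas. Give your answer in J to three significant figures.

Isobaric: W = nRΔT = (0.671)(8.314)(-267) = -1490 J.
ΔU = nCᵥΔT with Cᵥ = 5R/2: ΔU = (0.671)(20.79)(-267) = -3724 J.
Q = ΔU + W = -3724 − 1490 = -5213 J.

Q ≈ -5210 J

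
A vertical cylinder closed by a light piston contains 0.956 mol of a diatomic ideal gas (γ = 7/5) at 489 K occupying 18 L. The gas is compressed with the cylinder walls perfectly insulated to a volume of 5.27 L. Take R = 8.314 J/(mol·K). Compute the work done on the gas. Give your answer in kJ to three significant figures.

Adiabatic: TV^(γ−1) = const with γ = 7/5.
T₂ = T₁ (V₁/V₂)^(γ−1) = 489 × (18/5.27)^0.4 = 489 × 1.634 = 799.3 K.
W_by = nCᵥ(T₁ − T₂) = (0.956)(20.79)(489 − 799.3) = -6165 J.
Work on gas = −W_by = 6165 J.

W ≈ 6.17 kJ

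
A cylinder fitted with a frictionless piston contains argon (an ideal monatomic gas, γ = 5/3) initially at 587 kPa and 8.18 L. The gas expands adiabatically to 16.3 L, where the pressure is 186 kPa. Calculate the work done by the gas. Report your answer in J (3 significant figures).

Adiabatic: W = (P₁V₁ − P₂V₂)/(γ − 1) with γ = 5/3.
P₁V₁ = 4802 J, P₂V₂ = 3032 J.
W = (4802 − 3032) / 0.6667 = 2655 J.

W ≈ 2650 J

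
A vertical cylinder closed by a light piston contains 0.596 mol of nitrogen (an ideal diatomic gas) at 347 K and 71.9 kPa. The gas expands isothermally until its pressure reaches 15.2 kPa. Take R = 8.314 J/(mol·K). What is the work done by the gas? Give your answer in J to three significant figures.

W ≈ 2670 J

Isothermal process: W = nRT ln(V₂/V₁) = nRT ln(P₁/P₂).
W = (0.596)(8.314)(347) × ln(71.9/15.2)
  = 1719 × ln(4.73) = 1719 × 1.554
W_by_gas = 2672 J.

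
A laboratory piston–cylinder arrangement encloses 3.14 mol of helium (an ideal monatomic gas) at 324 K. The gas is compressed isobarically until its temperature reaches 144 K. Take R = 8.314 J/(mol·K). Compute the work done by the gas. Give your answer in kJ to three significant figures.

Isobaric: W = P ΔV = nR ΔT.
W = (3.14)(8.314)(144 − 324) = -4699 J.

W ≈ -4.70 kJ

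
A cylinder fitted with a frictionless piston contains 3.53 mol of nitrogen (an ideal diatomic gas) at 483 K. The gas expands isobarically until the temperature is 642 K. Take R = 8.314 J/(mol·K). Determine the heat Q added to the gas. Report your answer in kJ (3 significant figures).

Isobaric: W = nRΔT = (3.53)(8.314)(159) = 4666 J.
ΔU = nCᵥΔT with Cᵥ = 5R/2: ΔU = (3.53)(20.79)(159) = 11666 J.
Q = ΔU + W = 11666 + 4666 = 16332 J.

Q ≈ 16.3 kJ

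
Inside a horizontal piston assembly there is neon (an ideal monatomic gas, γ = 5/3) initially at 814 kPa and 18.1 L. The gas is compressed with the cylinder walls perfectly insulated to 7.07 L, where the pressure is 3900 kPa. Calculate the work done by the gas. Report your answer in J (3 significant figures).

W ≈ -19300 J

Adiabatic: W = (P₁V₁ − P₂V₂)/(γ − 1) with γ = 5/3.
P₁V₁ = 14733 J, P₂V₂ = 27573 J.
W = (14733 − 27573) / 0.6667 = -19259 J.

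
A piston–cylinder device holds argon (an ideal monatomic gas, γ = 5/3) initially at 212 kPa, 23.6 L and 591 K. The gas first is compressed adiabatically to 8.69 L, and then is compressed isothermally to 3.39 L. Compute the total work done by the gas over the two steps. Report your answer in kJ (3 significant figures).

Step 1 (adiabatic): W = (P₁V₁ − P₂V₂)/(γ−1) = (5003 − 9739)/0.667 = -7104 J.
After step 1: P = 1121 kPa, V = 8.69 L, T = 1150 K.
Step 2 (isothermal): W = P₁V₁ ln(V₂/V₁) = (9739) ln(3.39/8.69) = -9168 J.
W_total = -7104 − 9168 = -16271 J.

W_total ≈ -16.3 kJ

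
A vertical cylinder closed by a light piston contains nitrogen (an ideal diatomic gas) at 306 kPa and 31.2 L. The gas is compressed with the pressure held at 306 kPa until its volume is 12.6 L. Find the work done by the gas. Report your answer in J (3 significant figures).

Isobaric: W = P ΔV.
W = (306 kPa)(12.6 − 31.2 L) = (306)(-18.6) = -5692 J.

W ≈ -5690 J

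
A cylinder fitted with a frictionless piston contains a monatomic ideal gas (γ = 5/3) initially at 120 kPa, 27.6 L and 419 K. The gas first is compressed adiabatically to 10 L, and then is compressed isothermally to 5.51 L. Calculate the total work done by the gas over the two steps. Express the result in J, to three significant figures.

Step 1 (adiabatic): W = (P₁V₁ − P₂V₂)/(γ−1) = (3312 − 6517)/0.667 = -4807 J.
After step 1: P = 651.7 kPa, V = 10 L, T = 824.4 K.
Step 2 (isothermal): W = P₁V₁ ln(V₂/V₁) = (6517) ln(5.51/10) = -3884 J.
W_total = -4807 − 3884 = -8691 J.

W_total ≈ -8690 J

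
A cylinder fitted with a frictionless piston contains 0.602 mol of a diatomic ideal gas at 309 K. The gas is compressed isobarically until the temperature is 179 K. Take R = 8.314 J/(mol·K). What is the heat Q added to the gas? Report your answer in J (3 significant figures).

Q ≈ -2280 J

Isobaric: W = nRΔT = (0.602)(8.314)(-130) = -650.7 J.
ΔU = nCᵥΔT with Cᵥ = 5R/2: ΔU = (0.602)(20.79)(-130) = -1627 J.
Q = ΔU + W = -1627 − 650.7 = -2277 J.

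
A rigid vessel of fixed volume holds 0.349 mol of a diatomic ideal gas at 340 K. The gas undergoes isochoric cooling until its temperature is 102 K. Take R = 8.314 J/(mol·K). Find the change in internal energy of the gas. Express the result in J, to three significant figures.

ΔU ≈ -1730 J

Constant volume ⇒ W = 0, so Q = ΔU = nCᵥΔT with Cᵥ = 5R/2 = 20.79 J/(mol·K).
ΔU = (0.349)(20.79)(102 − 340) = -1726 J.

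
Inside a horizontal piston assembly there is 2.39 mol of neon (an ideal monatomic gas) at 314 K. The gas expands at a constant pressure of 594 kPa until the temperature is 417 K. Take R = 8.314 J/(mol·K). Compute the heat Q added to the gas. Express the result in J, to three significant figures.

Isobaric: W = nRΔT = (2.39)(8.314)(103) = 2047 J.
ΔU = nCᵥΔT with Cᵥ = 3R/2: ΔU = (2.39)(12.47)(103) = 3070 J.
Q = ΔU + W = 3070 + 2047 = 5117 J.

Q ≈ 5120 J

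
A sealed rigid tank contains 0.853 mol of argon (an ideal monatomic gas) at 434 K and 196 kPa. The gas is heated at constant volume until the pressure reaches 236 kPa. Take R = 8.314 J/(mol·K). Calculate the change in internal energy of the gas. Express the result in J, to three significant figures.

Constant volume ⇒ W = 0, so Q = ΔU = nCᵥΔT with Cᵥ = 3R/2 = 12.47 J/(mol·K).
At constant V, T₂/T₁ = P₂/P₁ ⇒ ΔT = T₁(P₂/P₁ − 1) = 434·(236/196 − 1) = 88.57 K.
ΔU = (0.853)(12.47)(88.57) = 942.2 J.

ΔU ≈ 942 J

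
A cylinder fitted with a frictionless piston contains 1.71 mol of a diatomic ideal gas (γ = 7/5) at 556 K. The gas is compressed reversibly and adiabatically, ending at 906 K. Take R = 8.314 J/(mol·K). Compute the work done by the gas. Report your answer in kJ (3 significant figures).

Adiabatic ⇒ Q = 0, so W_by = −ΔU = nCᵥ(T₁ − T₂).
Cᵥ = 5R/2 = 20.79 J/(mol·K).
W = (1.71)(20.79)(556 − 906) = -12440 J.

W ≈ -12.4 kJ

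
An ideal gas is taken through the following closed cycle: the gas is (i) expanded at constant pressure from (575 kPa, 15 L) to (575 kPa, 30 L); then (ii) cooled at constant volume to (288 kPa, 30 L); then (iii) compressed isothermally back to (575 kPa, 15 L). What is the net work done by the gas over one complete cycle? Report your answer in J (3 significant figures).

Leg (i): W = PΔV = (575)(30 − 15) = 8625 J.
Leg (ii): W = 0.
Leg (iii): W = PᵢVᵢ ln(V_f/Vᵢ) = (8640) ln(15/30) = -5989 J.
W_net = 8625 − 5989 = 2636 J.

W_net ≈ 2640 J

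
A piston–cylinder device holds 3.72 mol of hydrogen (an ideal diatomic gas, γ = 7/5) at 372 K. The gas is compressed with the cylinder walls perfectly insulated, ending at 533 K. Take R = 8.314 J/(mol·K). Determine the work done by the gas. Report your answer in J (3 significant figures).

Adiabatic ⇒ Q = 0, so W_by = −ΔU = nCᵥ(T₁ − T₂).
Cᵥ = 5R/2 = 20.79 J/(mol·K).
W = (3.72)(20.79)(372 − 533) = -12449 J.

W ≈ -12400 J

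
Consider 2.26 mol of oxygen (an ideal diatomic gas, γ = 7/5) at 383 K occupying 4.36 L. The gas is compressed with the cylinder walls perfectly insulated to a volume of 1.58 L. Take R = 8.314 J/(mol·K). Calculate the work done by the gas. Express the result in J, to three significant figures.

W ≈ -9010 J

Adiabatic: TV^(γ−1) = const with γ = 7/5.
T₂ = T₁ (V₁/V₂)^(γ−1) = 383 × (4.36/1.58)^0.4 = 383 × 1.501 = 574.8 K.
W_by = nCᵥ(T₁ − T₂) = (2.26)(20.79)(383 − 574.8) = -9010 J.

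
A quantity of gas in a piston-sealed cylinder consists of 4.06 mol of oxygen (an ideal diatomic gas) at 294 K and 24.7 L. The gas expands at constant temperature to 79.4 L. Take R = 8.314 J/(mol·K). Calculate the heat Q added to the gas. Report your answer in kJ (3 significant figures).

Q ≈ 11.6 kJ

Isothermal ⇒ ΔU = 0, so Q = W = nRT ln(V₂/V₁).
Q = (4.06)(8.314)(294) ln(79.4/24.7) = 9924 × 1.168 = 11588 J.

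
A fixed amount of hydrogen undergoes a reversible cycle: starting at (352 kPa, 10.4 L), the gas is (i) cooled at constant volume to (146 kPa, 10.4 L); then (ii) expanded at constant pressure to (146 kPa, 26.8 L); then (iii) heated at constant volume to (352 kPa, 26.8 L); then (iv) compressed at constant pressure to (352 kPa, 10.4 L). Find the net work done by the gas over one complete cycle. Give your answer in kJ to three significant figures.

W_net ≈ -3.38 kJ

Constant-volume legs do no work.
W(ii) = (146)(26.8 − 10.4) = 2394 J; W(iv) = (352)(10.4 − 26.8) = -5773 J.
W_net = 2394 − 5773 = -3378 J (the counter-clockwise enclosed area).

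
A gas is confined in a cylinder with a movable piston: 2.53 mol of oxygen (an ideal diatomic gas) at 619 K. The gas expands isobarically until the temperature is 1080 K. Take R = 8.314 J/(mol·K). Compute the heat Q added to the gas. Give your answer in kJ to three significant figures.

Isobaric: W = nRΔT = (2.53)(8.314)(461) = 9697 J.
ΔU = nCᵥΔT with Cᵥ = 5R/2: ΔU = (2.53)(20.79)(461) = 24242 J.
Q = ΔU + W = 24242 + 9697 = 33939 J.

Q ≈ 33.9 kJ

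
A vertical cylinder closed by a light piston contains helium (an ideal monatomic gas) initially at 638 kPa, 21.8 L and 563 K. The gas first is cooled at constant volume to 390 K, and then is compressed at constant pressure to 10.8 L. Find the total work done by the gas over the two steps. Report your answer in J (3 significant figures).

Step 1 (isochoric): W = 0 (constant volume).
After step 1: P = 442 kPa (V unchanged).
Step 2 (isobaric): W = PΔV = (442 kPa)(10.8 − 21.8 L) = -4861 J.
W_total = 0 − 4861 = -4861 J.

W_total ≈ -4860 J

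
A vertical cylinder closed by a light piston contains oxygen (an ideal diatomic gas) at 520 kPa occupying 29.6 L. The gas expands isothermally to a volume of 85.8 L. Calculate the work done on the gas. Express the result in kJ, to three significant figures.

W ≈ -16.4 kJ

Isothermal: W = nRT ln(V₂/V₁) = P₁V₁ ln(V₂/V₁).
P₁V₁ = (520 kPa)(29.6 L) = 15392 J.
W = 15392 × ln(85.8/29.6) = 15392 × 1.064
W_by_gas = 16381 J; work on gas = −W_by = -16381 J.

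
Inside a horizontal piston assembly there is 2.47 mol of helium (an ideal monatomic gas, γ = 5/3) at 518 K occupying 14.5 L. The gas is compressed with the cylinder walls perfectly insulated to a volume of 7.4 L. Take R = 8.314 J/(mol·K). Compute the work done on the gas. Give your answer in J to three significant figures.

W ≈ 9030 J

Adiabatic: TV^(γ−1) = const with γ = 5/3.
T₂ = T₁ (V₁/V₂)^(γ−1) = 518 × (14.5/7.4)^0.667 = 518 × 1.566 = 811.1 K.
W_by = nCᵥ(T₁ − T₂) = (2.47)(12.47)(518 − 811.1) = -9029 J.
Work on gas = −W_by = 9029 J.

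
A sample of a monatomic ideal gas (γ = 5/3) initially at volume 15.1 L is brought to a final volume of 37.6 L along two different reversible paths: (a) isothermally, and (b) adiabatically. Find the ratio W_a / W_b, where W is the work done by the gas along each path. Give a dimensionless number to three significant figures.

Path (a) isothermal: W = P₁V₁ ln(V₂/V₁) → W_a/(P₁V₁) = 0.9123.
Path (b) adiabatic: W = P₁V₁(1 − (V₁/V₂)^(γ−1))/(γ−1) → W_b/(P₁V₁) = 0.6835.
W_a / W_b = 0.9123 / 0.6835 = 1.335.

W_a / W_b ≈ 1.33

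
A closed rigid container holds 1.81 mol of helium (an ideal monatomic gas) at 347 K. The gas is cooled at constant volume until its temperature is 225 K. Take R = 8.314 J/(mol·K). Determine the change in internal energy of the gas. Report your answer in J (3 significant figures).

Constant volume ⇒ W = 0, so Q = ΔU = nCᵥΔT with Cᵥ = 3R/2 = 12.47 J/(mol·K).
ΔU = (1.81)(12.47)(225 − 347) = -2754 J.

ΔU ≈ -2750 J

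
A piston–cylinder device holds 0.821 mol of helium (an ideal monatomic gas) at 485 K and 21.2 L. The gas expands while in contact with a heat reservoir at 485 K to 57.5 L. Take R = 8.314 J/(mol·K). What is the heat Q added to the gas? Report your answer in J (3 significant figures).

Q ≈ 3300 J

Isothermal ⇒ ΔU = 0, so Q = W = nRT ln(V₂/V₁).
Q = (0.821)(8.314)(485) ln(57.5/21.2) = 3311 × 0.9978 = 3303 J.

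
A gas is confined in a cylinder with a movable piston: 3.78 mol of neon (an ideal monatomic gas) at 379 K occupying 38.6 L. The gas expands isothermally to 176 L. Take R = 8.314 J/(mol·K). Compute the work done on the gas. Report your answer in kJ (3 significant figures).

W ≈ -18.1 kJ

Isothermal: W = nRT ln(V₂/V₁).
W = (3.78)(8.314)(379) × ln(176/38.6)
  = 11911 × 1.517
W_by_gas = 18071 J; work on gas = −W_by = -18071 J.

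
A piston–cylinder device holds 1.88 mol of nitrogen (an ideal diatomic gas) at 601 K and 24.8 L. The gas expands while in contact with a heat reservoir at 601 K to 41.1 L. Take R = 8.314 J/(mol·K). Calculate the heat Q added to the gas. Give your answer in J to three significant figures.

Isothermal ⇒ ΔU = 0, so Q = W = nRT ln(V₂/V₁).
Q = (1.88)(8.314)(601) ln(41.1/24.8) = 9394 × 0.5052 = 4745 J.

Q ≈ 4750 J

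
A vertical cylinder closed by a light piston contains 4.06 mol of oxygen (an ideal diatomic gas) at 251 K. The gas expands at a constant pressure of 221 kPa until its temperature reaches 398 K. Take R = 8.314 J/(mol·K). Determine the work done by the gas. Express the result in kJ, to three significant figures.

Isobaric: W = P ΔV = nR ΔT.
W = (4.06)(8.314)(398 − 251) = 4962 J.

W ≈ 4.96 kJ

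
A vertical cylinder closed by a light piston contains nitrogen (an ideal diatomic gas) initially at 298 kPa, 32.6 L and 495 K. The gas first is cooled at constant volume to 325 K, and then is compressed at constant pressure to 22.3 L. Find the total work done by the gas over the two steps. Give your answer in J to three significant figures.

Step 1 (isochoric): W = 0 (constant volume).
After step 1: P = 195.7 kPa (V unchanged).
Step 2 (isobaric): W = PΔV = (195.7 kPa)(22.3 − 32.6 L) = -2015 J.
W_total = 0 − 2015 = -2015 J.

W_total ≈ -2020 J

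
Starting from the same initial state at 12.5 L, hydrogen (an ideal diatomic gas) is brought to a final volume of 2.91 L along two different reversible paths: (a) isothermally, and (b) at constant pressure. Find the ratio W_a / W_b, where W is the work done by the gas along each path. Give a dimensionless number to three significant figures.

W_a / W_b ≈ 1.90

Path (a) isothermal: W = P₁V₁ ln(V₂/V₁) → W_a/(P₁V₁) = -1.458.
Path (b) isobaric: W = P₁(V₂ − V₁) → W_b/(P₁V₁) = -0.7672.
W_a / W_b = -1.458 / -0.7672 = 1.9.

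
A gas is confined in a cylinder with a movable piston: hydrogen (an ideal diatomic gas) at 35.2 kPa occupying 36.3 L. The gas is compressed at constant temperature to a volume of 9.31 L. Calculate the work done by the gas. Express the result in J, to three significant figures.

Isothermal: W = nRT ln(V₂/V₁) = P₁V₁ ln(V₂/V₁).
P₁V₁ = (35.2 kPa)(36.3 L) = 1278 J.
W = 1278 × ln(9.31/36.3) = 1278 × -1.361
W_by_gas = -1739 J.

W ≈ -1740 J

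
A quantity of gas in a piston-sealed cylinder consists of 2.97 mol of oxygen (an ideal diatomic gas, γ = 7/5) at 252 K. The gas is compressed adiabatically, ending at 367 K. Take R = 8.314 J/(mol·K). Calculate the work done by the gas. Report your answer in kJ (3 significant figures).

W ≈ -7.10 kJ

Adiabatic ⇒ Q = 0, so W_by = −ΔU = nCᵥ(T₁ − T₂).
Cᵥ = 5R/2 = 20.79 J/(mol·K).
W = (2.97)(20.79)(252 − 367) = -7099 J.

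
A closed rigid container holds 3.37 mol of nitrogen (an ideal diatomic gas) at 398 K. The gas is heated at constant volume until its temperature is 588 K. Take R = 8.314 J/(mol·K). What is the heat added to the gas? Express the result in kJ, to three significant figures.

Constant volume ⇒ W = 0, so Q = ΔU = nCᵥΔT with Cᵥ = 5R/2 = 20.79 J/(mol·K).
ΔU = (3.37)(20.79)(588 − 398) = 13309 J.

Q ≈ 13.3 kJ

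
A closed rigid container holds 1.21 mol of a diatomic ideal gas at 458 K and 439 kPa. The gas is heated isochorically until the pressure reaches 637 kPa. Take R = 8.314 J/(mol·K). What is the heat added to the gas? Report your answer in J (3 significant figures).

Constant volume ⇒ W = 0, so Q = ΔU = nCᵥΔT with Cᵥ = 5R/2 = 20.79 J/(mol·K).
At constant V, T₂/T₁ = P₂/P₁ ⇒ ΔT = T₁(P₂/P₁ − 1) = 458·(637/439 − 1) = 206.6 K.
ΔU = (1.21)(20.79)(206.6) = 5195 J.

Q ≈ 5200 J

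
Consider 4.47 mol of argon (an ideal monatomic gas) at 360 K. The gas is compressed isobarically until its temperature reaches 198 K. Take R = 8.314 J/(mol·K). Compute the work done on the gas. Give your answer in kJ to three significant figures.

Isobaric: W = P ΔV = nR ΔT.
W = (4.47)(8.314)(198 − 360) = -6020 J.
Work on gas = −W_by = 6020 J.

W ≈ 6.02 kJ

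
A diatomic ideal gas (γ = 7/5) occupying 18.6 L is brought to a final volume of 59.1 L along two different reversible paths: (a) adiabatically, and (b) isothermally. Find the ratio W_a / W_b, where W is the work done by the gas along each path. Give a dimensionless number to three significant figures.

W_a / W_b ≈ 0.801

Path (a) adiabatic: W = P₁V₁(1 − (V₁/V₂)^(γ−1))/(γ−1) → W_a/(P₁V₁) = 0.9256.
Path (b) isothermal: W = P₁V₁ ln(V₂/V₁) → W_b/(P₁V₁) = 1.156.
W_a / W_b = 0.9256 / 1.156 = 0.8007.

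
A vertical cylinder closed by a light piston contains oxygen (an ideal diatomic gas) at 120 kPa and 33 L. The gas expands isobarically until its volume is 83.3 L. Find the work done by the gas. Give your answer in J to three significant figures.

W ≈ 6040 J

Isobaric: W = P ΔV.
W = (120 kPa)(83.3 − 33 L) = (120)(50.3) = 6036 J.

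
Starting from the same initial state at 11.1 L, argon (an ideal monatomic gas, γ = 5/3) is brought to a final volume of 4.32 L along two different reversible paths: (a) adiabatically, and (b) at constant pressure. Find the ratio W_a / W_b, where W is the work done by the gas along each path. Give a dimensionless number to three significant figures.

W_a / W_b ≈ 2.15

Path (a) adiabatic: W = P₁V₁(1 − (V₁/V₂)^(γ−1))/(γ−1) → W_a/(P₁V₁) = -1.314.
Path (b) isobaric: W = P₁(V₂ − V₁) → W_b/(P₁V₁) = -0.6108.
W_a / W_b = -1.314 / -0.6108 = 2.151.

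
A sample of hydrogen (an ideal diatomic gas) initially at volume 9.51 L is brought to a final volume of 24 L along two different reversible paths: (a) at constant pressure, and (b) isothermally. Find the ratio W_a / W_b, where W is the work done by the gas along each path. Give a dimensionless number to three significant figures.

W_a / W_b ≈ 1.65

Path (a) isobaric: W = P₁(V₂ − V₁) → W_a/(P₁V₁) = 1.524.
Path (b) isothermal: W = P₁V₁ ln(V₂/V₁) → W_b/(P₁V₁) = 0.9257.
W_a / W_b = 1.524 / 0.9257 = 1.646.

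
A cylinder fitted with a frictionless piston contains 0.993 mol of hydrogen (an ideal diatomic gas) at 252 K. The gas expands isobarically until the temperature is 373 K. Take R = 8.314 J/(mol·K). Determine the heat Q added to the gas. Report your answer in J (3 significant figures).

Isobaric: W = nRΔT = (0.993)(8.314)(121) = 999 J.
ΔU = nCᵥΔT with Cᵥ = 5R/2: ΔU = (0.993)(20.79)(121) = 2497 J.
Q = ΔU + W = 2497 + 999 = 3496 J.

Q ≈ 3500 J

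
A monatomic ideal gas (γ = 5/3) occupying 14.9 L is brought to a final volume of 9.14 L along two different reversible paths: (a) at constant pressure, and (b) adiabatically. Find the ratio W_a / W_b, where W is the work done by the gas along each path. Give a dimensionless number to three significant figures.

Path (a) isobaric: W = P₁(V₂ − V₁) → W_a/(P₁V₁) = -0.3866.
Path (b) adiabatic: W = P₁V₁(1 − (V₁/V₂)^(γ−1))/(γ−1) → W_b/(P₁V₁) = -0.5777.
W_a / W_b = -0.3866 / -0.5777 = 0.6692.

W_a / W_b ≈ 0.669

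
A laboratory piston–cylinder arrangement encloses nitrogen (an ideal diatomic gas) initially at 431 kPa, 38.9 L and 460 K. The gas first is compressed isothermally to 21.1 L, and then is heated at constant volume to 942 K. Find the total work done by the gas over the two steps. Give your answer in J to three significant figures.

W_total ≈ -10300 J

Step 1 (isothermal): W = P₁V₁ ln(V₂/V₁) = (16766) ln(21.1/38.9) = -10256 J.
Step 2 (isochoric): W = 0 (constant volume).
W_total = -10256 + 0 = -10256 J.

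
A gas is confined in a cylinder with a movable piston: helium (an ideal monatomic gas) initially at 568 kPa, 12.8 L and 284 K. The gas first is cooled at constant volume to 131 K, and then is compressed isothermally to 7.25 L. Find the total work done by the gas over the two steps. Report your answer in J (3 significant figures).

Step 1 (isochoric): W = 0 (constant volume).
After step 1: P = 262 kPa (V unchanged).
Step 2 (isothermal): W = P₁V₁ ln(V₂/V₁) = (3354) ln(7.25/12.8) = -1906 J.
W_total = 0 − 1906 = -1906 J.

W_total ≈ -1910 J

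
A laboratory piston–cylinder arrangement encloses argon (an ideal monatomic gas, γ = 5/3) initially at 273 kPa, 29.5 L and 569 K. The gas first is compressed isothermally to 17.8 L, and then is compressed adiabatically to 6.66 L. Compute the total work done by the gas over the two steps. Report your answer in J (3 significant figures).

Step 1 (isothermal): W = P₁V₁ ln(V₂/V₁) = (8054) ln(17.8/29.5) = -4069 J.
After step 1: P = 452.4 kPa, V = 17.8 L, T = 569 K.
Step 2 (adiabatic): W = (P₁V₁ − P₂V₂)/(γ−1) = (8054 − 15510)/0.667 = -11185 J.
W_total = -4069 − 11185 = -15253 J.

W_total ≈ -15300 J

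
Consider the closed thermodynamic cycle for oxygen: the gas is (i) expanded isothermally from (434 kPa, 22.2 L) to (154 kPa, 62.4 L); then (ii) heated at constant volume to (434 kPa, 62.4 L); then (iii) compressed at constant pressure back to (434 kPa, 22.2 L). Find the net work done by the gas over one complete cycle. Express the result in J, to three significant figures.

W_net ≈ -7490 J

Leg (i): W = PᵢVᵢ ln(V_f/Vᵢ) = (9635) ln(62.4/22.2) = 9957 J.
Leg (ii): W = 0.
Leg (iii): W = PΔV = (434)(22.2 − 62.4) = -17447 J.
W_net = 9957 − 17447 = -7489 J.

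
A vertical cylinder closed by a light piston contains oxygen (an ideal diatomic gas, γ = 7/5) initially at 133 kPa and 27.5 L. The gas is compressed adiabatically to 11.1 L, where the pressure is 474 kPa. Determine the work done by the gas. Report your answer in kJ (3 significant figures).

Adiabatic: W = (P₁V₁ − P₂V₂)/(γ − 1) with γ = 7/5.
P₁V₁ = 3658 J, P₂V₂ = 5261 J.
W = (3658 − 5261) / 0.4 = -4010 J.

W ≈ -4.01 kJ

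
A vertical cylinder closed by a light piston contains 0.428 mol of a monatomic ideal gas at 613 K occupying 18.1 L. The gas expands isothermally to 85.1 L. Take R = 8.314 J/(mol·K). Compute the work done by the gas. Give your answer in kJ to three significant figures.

Isothermal: W = nRT ln(V₂/V₁).
W = (0.428)(8.314)(613) × ln(85.1/18.1)
  = 2181 × 1.548
W_by_gas = 3376 J.

W ≈ 3.38 kJ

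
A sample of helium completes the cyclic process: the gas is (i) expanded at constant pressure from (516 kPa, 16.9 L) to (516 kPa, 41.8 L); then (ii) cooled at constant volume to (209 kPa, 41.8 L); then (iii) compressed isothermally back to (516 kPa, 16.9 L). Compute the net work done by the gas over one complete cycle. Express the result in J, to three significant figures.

W_net ≈ 4940 J

Leg (i): W = PΔV = (516)(41.8 − 16.9) = 12848 J.
Leg (ii): W = 0.
Leg (iii): W = PᵢVᵢ ln(V_f/Vᵢ) = (8736) ln(16.9/41.8) = -7911 J.
W_net = 12848 − 7911 = 4937 J.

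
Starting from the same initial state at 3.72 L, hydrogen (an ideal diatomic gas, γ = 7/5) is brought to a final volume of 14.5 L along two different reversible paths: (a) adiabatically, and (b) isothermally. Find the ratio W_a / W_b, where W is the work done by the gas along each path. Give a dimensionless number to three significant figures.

Path (a) adiabatic: W = P₁V₁(1 − (V₁/V₂)^(γ−1))/(γ−1) → W_a/(P₁V₁) = 1.049.
Path (b) isothermal: W = P₁V₁ ln(V₂/V₁) → W_b/(P₁V₁) = 1.36.
W_a / W_b = 1.049 / 1.36 = 0.7712.

W_a / W_b ≈ 0.771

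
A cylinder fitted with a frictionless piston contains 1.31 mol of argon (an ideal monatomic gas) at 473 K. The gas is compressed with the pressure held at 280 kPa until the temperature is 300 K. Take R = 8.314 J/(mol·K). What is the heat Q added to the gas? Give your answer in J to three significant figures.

Q ≈ -4710 J

Isobaric: W = nRΔT = (1.31)(8.314)(-173) = -1884 J.
ΔU = nCᵥΔT with Cᵥ = 3R/2: ΔU = (1.31)(12.47)(-173) = -2826 J.
Q = ΔU + W = -2826 − 1884 = -4711 J.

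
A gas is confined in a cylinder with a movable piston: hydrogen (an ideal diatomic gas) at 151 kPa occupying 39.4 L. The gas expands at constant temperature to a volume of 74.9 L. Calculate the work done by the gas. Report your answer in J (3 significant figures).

W ≈ 3820 J

Isothermal: W = nRT ln(V₂/V₁) = P₁V₁ ln(V₂/V₁).
P₁V₁ = (151 kPa)(39.4 L) = 5949 J.
W = 5949 × ln(74.9/39.4) = 5949 × 0.6424
W_by_gas = 3822 J.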